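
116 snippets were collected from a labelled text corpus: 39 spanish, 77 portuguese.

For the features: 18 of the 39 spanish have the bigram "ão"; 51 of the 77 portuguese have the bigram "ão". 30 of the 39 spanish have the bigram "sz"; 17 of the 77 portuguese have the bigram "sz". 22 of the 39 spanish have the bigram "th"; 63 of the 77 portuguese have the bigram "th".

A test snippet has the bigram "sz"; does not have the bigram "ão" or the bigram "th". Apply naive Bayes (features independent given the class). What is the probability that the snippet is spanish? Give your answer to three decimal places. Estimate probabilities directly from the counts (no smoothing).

spanish: (39/116) × (21/39) × (30/39) × (17/39) ≈ 0.0607019
portuguese: (77/116) × (26/77) × (17/77) × (14/77) ≈ 0.00899727
P(spanish | x) = 0.0607019 / 0.06969917 ≈ 0.871

0.871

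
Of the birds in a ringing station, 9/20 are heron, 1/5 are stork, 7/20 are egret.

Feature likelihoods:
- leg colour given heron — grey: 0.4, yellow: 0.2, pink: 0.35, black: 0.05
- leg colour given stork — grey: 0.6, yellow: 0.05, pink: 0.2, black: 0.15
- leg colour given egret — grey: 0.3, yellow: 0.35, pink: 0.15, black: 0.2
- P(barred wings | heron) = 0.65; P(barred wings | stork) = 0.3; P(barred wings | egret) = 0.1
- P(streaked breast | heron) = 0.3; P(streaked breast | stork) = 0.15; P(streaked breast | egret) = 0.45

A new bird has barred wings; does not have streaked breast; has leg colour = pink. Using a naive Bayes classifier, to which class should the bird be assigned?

heron: 0.45 × 0.35 × 0.65 × (1−0.3) = 0.0716625
stork: 0.2 × 0.2 × 0.3 × (1−0.15) = 0.0102
egret: 0.35 × 0.15 × 0.1 × (1−0.45) = 0.0028875
Highest score → heron.

heron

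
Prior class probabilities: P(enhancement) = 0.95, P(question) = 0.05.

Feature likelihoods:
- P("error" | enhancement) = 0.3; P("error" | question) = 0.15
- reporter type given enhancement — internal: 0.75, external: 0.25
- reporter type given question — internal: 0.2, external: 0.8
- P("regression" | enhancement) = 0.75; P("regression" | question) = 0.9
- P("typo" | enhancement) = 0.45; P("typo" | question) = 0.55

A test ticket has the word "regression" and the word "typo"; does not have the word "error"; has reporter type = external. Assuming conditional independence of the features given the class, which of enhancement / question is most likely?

enhancement: 0.95 × (1−0.3) × 0.25 × 0.75 × 0.45 = 0.056109375
question: 0.05 × (1−0.15) × 0.8 × 0.9 × 0.55 = 0.01683
Highest score → enhancement.

enhancement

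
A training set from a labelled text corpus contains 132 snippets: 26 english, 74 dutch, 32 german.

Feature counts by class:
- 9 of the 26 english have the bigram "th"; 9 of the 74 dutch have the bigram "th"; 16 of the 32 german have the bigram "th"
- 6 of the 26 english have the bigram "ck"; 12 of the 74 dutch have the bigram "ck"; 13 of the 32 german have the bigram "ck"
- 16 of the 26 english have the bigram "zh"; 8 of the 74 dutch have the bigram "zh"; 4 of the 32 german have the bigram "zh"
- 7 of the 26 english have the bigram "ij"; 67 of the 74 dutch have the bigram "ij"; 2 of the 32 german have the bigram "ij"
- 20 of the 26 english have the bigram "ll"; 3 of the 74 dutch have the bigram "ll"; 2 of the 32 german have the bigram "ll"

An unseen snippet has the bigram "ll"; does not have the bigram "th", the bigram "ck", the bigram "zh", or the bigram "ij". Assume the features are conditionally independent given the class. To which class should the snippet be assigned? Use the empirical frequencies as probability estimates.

english

english: (26/132) × (17/26) × (20/26) × (10/26) × (19/26) × (20/26) ≈ 0.0214188
dutch: (74/132) × (65/74) × (62/74) × (66/74) × (7/74) × (3/74) ≈ 0.00141113
german: (32/132) × (16/32) × (19/32) × (28/32) × (30/32) × (2/32) ≈ 0.00368985
Highest score → english.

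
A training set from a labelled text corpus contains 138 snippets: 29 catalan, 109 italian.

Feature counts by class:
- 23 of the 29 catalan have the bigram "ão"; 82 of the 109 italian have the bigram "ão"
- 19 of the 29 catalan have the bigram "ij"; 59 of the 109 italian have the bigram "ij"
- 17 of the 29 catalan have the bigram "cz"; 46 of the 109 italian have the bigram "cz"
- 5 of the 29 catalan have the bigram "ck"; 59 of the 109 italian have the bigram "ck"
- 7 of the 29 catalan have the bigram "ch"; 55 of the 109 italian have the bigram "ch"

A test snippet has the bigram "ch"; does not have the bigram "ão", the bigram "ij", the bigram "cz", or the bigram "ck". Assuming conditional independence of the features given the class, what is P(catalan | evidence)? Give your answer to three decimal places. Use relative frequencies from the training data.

0.094

catalan: (29/138) × (6/29) × (10/29) × (12/29) × (24/29) × (7/29) ≈ 0.00123928
italian: (109/138) × (27/109) × (50/109) × (63/109) × (50/109) × (55/109) ≈ 0.0120067
P(catalan | x) = 0.00123928 / 0.01324598 ≈ 0.094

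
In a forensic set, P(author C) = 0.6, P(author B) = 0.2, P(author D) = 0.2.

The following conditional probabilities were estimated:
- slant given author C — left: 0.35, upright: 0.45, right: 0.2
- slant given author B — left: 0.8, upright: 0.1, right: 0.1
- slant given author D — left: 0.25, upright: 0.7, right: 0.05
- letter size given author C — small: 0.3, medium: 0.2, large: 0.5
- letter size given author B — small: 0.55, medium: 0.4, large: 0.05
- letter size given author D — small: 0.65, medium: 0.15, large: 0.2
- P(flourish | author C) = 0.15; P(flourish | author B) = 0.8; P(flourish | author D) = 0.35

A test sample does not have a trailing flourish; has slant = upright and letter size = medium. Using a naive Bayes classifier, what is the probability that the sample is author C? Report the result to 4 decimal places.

author C: 0.6 × 0.45 × 0.2 × (1−0.15) = 0.0459
author B: 0.2 × 0.1 × 0.4 × (1−0.8) = 0.0016
author D: 0.2 × 0.7 × 0.15 × (1−0.35) = 0.01365
P(author C | x) = 0.0459 / 0.06115 ≈ 0.7506

0.7506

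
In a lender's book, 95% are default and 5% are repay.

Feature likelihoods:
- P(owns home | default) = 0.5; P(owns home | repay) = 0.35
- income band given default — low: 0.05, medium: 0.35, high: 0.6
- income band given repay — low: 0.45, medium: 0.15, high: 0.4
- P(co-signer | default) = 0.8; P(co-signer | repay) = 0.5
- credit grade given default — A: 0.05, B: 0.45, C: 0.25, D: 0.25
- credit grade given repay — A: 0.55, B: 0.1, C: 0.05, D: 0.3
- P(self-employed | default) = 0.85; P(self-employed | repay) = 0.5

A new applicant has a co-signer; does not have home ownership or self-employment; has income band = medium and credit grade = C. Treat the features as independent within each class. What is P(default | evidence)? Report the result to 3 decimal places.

0.988

default: 0.95 × (1−0.5) × 0.35 × 0.8 × 0.25 × (1−0.85) = 0.0049875
repay: 0.05 × (1−0.35) × 0.15 × 0.5 × 0.05 × (1−0.5) = 0.0000609375
P(default | x) = 0.0049875 / 0.0050484375 ≈ 0.988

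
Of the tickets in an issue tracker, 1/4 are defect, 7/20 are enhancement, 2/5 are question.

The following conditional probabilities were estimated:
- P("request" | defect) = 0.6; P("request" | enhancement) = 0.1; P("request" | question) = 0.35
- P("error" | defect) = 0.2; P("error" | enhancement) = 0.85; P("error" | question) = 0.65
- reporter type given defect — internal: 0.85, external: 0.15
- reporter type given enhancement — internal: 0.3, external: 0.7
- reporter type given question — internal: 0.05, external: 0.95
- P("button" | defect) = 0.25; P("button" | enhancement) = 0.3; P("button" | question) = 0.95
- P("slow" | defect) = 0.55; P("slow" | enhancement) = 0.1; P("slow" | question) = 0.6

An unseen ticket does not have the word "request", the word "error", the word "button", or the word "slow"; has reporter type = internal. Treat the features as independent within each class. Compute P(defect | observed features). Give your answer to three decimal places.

defect: 0.25 × (1−0.6) × (1−0.2) × 0.85 × (1−0.25) × (1−0.55) = 0.02295
enhancement: 0.35 × (1−0.1) × (1−0.85) × 0.3 × (1−0.3) × (1−0.1) = 0.00893025
question: 0.4 × (1−0.35) × (1−0.65) × 0.05 × (1−0.95) × (1−0.6) = 0.000091
P(defect | x) = 0.02295 / 0.03197125 ≈ 0.718

0.718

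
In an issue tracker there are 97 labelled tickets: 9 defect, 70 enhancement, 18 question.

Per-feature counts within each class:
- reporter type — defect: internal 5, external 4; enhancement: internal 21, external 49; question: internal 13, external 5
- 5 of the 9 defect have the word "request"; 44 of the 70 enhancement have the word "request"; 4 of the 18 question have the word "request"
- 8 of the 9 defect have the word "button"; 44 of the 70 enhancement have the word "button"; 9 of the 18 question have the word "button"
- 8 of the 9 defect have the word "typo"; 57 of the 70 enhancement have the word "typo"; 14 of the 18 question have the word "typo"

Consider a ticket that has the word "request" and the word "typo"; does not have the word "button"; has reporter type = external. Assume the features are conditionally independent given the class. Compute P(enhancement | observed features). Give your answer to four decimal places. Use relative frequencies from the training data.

defect: (9/97) × (4/9) × (5/9) × (1/9) × (8/9) ≈ 0.00226267
enhancement: (70/97) × (49/70) × (44/70) × (26/70) × (57/70) ≈ 0.0960353
question: (18/97) × (5/18) × (4/18) × (9/18) × (14/18) ≈ 0.00445463
P(enhancement | x) = 0.0960353 / 0.1027526 ≈ 0.9346

0.9346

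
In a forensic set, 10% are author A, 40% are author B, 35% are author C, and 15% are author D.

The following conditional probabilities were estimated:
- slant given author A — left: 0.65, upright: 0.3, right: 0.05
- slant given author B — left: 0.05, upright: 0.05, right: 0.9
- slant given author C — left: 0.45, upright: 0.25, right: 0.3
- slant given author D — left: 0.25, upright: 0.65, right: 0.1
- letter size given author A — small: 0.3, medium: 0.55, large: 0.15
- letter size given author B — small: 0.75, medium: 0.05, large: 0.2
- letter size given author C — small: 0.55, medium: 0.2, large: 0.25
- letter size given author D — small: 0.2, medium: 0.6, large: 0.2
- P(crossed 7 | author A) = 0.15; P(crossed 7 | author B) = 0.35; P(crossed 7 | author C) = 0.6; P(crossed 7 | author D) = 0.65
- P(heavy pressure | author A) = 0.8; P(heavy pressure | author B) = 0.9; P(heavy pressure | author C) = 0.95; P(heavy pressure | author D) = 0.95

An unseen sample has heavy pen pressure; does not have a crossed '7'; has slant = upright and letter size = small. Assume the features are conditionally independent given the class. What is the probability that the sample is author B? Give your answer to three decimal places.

0.221

author A: 0.1 × 0.3 × 0.3 × (1−0.15) × 0.8 = 0.00612
author B: 0.4 × 0.05 × 0.75 × (1−0.35) × 0.9 = 0.008775
author C: 0.35 × 0.25 × 0.55 × (1−0.6) × 0.95 = 0.0182875
author D: 0.15 × 0.65 × 0.2 × (1−0.65) × 0.95 = 0.00648375
P(author B | x) = 0.008775 / 0.03966625 ≈ 0.221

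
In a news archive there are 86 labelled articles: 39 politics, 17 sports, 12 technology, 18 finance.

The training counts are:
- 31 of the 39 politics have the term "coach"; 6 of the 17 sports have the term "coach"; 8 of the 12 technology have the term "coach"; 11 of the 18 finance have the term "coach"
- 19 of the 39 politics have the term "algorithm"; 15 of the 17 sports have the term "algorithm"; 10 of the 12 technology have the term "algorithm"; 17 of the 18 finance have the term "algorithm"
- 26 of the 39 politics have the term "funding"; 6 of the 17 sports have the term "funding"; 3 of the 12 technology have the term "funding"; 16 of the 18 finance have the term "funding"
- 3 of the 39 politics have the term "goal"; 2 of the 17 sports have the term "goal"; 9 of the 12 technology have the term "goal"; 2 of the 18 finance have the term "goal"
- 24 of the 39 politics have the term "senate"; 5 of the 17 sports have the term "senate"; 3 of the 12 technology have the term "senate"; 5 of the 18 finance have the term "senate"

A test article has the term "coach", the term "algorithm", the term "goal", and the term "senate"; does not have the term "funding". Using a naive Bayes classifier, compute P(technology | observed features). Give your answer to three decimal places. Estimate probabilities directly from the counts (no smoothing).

politics: (39/86) × (31/39) × (19/39) × (13/39) × (3/39) × (24/39) ≈ 0.00277099
sports: (17/86) × (6/17) × (15/17) × (11/17) × (2/17) × (5/17) ≈ 0.00137829
technology: (12/86) × (8/12) × (10/12) × (9/12) × (9/12) × (3/12) ≈ 0.0109012
finance: (18/86) × (11/18) × (17/18) × (2/18) × (2/18) × (5/18) ≈ 0.00041427
P(technology | x) = 0.0109012 / 0.01546475 ≈ 0.705

0.705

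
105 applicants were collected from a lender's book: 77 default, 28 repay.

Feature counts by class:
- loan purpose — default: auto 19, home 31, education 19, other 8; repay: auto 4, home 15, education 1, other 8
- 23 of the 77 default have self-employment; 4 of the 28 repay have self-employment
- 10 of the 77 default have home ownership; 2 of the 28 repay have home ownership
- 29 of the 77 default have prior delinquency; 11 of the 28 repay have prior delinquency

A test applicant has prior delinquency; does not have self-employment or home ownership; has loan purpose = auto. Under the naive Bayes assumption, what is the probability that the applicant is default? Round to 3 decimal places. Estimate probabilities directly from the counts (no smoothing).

default: (77/105) × (19/77) × (54/77) × (67/77) × (29/77) ≈ 0.0415871
repay: (28/105) × (4/28) × (24/28) × (26/28) × (11/28) ≈ 0.0119117
P(default | x) = 0.0415871 / 0.0534988 ≈ 0.777

0.777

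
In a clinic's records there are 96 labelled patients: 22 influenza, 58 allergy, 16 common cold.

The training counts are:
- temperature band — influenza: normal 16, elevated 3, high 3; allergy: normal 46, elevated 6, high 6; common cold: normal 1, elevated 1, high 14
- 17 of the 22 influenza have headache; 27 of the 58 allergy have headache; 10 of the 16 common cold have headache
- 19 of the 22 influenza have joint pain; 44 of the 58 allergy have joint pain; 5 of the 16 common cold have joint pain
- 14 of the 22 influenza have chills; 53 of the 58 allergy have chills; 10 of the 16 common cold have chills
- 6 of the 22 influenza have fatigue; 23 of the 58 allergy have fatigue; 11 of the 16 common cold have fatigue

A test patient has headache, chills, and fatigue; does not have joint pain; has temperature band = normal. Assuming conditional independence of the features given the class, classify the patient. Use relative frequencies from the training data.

influenza: (22/96) × (16/22) × (17/22) × (3/22) × (14/22) × (6/22) ≈ 0.00304795
allergy: (58/96) × (46/58) × (27/58) × (14/58) × (53/58) × (23/58) ≈ 0.0195106
common cold: (16/96) × (1/16) × (10/16) × (11/16) × (10/16) × (11/16) ≈ 0.00192324
Highest score → allergy.

allergy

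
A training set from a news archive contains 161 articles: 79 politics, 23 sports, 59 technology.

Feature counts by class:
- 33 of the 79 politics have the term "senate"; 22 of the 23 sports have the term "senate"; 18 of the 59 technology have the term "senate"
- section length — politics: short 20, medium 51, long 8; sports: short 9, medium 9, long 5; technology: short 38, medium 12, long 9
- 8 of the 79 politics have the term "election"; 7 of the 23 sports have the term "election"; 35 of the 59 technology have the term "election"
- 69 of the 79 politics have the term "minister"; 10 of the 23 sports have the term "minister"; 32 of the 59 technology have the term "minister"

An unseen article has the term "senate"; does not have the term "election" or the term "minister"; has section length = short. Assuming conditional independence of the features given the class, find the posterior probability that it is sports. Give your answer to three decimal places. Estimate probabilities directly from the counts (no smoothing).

0.521

politics: (79/161) × (33/79) × (20/79) × (71/79) × (10/79) ≈ 0.0059033
sports: (23/161) × (22/23) × (9/23) × (16/23) × (13/23) ≈ 0.0210242
technology: (59/161) × (18/59) × (38/59) × (24/59) × (27/59) ≈ 0.0134045
P(sports | x) = 0.0210242 / 0.040332 ≈ 0.521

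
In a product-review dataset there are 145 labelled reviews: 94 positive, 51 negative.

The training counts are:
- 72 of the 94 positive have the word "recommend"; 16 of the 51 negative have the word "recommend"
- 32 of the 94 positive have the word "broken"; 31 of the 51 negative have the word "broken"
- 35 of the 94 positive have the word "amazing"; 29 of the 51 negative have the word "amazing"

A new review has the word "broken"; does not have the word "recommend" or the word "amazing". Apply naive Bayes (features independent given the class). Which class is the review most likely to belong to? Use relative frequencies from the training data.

negative

positive: (94/145) × (22/94) × (32/94) × (59/94) ≈ 0.0324191
negative: (51/145) × (35/51) × (31/51) × (22/51) ≈ 0.0632913
Highest score → negative.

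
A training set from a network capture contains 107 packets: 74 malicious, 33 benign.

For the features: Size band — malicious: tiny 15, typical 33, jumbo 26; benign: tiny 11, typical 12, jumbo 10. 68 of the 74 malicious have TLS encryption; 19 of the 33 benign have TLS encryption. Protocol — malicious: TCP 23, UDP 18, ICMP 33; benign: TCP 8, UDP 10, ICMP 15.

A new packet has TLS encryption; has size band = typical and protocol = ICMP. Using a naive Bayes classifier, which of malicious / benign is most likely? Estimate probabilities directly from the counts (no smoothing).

malicious

malicious: (74/107) × (33/74) × (68/74) × (33/74) ≈ 0.126383
benign: (33/107) × (12/33) × (19/33) × (15/33) ≈ 0.0293504
Highest score → malicious.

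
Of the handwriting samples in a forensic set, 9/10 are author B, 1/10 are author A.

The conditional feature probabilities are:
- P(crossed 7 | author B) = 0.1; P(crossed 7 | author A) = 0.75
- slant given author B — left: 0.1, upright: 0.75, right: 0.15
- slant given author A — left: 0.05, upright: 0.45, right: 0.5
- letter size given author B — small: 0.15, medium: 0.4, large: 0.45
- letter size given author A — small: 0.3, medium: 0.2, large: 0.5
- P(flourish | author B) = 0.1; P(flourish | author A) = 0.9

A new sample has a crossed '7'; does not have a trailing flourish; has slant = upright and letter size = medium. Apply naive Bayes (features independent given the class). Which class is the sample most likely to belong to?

author B: 0.9 × 0.1 × 0.75 × 0.4 × (1−0.1) = 0.0243
author A: 0.1 × 0.75 × 0.45 × 0.2 × (1−0.9) = 0.000675
Highest score → author B.

author B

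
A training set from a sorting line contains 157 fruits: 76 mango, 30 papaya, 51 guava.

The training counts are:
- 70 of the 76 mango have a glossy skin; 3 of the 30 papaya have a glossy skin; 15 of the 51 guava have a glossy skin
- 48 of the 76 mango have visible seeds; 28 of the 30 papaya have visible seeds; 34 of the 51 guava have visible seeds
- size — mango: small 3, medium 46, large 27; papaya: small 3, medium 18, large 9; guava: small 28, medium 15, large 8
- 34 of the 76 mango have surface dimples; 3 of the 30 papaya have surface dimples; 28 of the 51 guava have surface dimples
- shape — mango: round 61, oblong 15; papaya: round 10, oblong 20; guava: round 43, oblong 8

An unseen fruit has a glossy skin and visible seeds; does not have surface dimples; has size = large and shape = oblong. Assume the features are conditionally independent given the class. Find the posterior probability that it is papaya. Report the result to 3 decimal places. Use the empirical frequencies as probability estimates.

0.216

mango: (76/157) × (70/76) × (48/76) × (27/76) × (42/76) × (15/76) ≈ 0.0109116
papaya: (30/157) × (3/30) × (28/30) × (9/30) × (27/30) × (20/30) ≈ 0.00321019
guava: (51/157) × (15/51) × (34/51) × (8/51) × (23/51) × (8/51) ≈ 0.000706802
P(papaya | x) = 0.00321019 / 0.014828592 ≈ 0.216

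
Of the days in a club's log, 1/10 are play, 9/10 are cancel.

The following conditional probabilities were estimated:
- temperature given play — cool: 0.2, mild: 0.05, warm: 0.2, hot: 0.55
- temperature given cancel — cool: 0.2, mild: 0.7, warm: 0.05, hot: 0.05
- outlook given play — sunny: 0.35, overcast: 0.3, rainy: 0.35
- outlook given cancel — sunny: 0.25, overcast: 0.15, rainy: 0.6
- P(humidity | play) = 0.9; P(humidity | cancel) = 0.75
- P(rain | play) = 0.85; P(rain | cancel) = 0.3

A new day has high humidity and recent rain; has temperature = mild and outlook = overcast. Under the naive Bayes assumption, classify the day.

play: 0.1 × 0.05 × 0.3 × 0.9 × 0.85 = 0.0011475
cancel: 0.9 × 0.7 × 0.15 × 0.75 × 0.3 = 0.0212625
Highest score → cancel.

cancel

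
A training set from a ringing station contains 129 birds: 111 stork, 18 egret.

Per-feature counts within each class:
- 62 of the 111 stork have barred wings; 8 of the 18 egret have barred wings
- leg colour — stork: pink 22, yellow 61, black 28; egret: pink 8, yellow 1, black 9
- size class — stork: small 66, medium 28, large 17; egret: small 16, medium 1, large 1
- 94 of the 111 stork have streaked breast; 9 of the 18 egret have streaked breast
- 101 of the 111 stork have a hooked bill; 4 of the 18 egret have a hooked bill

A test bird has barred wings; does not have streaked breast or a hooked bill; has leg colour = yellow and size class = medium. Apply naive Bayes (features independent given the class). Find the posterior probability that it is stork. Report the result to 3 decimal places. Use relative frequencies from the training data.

0.925

stork: (111/129) × (62/111) × (61/111) × (28/111) × (17/111) × (10/111) ≈ 0.000919278
egret: (18/129) × (8/18) × (1/18) × (1/18) × (9/18) × (14/18) ≈ 0.0000744356
P(stork | x) = 0.000919278 / 0.0009937136 ≈ 0.925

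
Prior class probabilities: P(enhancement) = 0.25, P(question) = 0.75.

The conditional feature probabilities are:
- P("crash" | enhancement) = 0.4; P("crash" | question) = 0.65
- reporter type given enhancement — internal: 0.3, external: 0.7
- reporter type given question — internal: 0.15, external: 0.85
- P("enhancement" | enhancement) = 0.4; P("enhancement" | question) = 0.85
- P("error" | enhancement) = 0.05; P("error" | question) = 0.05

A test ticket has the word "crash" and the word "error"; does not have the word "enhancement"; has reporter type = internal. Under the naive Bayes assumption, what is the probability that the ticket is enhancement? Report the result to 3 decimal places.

0.621

enhancement: 0.25 × 0.4 × 0.3 × (1−0.4) × 0.05 = 0.0009
question: 0.75 × 0.65 × 0.15 × (1−0.85) × 0.05 = 0.0005484375
P(enhancement | x) = 0.0009 / 0.0014484375 ≈ 0.621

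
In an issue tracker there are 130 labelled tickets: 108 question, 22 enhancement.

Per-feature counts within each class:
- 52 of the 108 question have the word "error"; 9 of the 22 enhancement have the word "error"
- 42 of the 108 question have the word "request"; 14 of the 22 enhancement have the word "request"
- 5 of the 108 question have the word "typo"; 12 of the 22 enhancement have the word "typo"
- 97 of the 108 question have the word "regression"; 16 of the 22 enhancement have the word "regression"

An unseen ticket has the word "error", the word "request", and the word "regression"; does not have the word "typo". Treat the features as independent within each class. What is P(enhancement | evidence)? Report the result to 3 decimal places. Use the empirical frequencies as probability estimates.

0.099

question: (108/130) × (52/108) × (42/108) × (103/108) × (97/108) ≈ 0.133244
enhancement: (22/130) × (9/22) × (14/22) × (10/22) × (16/22) ≈ 0.0145639
P(enhancement | x) = 0.0145639 / 0.1478079 ≈ 0.099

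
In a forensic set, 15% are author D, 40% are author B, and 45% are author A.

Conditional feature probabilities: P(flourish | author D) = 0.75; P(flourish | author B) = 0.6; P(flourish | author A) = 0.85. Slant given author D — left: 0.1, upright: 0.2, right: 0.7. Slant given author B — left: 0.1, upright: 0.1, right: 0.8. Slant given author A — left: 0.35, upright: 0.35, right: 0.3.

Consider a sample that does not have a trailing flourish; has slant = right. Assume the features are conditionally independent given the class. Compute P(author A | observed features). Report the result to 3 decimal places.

0.116

author D: 0.15 × (1−0.75) × 0.7 = 0.02625
author B: 0.4 × (1−0.6) × 0.8 = 0.128
author A: 0.45 × (1−0.85) × 0.3 = 0.02025
P(author A | x) = 0.02025 / 0.1745 ≈ 0.116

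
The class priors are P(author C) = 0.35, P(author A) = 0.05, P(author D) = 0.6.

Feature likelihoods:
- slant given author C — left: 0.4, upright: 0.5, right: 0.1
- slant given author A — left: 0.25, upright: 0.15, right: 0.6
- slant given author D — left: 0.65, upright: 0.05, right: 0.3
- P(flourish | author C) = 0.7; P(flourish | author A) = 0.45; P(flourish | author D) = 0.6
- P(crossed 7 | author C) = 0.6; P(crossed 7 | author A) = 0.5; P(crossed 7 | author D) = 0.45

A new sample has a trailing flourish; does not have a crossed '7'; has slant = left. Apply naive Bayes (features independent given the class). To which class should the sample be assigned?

author D

author C: 0.35 × 0.4 × 0.7 × (1−0.6) = 0.0392
author A: 0.05 × 0.25 × 0.45 × (1−0.5) = 0.0028125
author D: 0.6 × 0.65 × 0.6 × (1−0.45) = 0.1287
Highest score → author D.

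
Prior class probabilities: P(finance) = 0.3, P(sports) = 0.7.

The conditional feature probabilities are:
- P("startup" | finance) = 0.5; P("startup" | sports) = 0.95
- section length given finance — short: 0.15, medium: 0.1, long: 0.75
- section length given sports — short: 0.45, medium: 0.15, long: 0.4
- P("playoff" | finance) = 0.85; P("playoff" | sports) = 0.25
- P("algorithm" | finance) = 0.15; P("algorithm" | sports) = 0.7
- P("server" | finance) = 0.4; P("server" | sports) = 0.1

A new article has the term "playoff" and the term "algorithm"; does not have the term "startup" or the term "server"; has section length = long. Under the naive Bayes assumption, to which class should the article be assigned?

finance

finance: 0.3 × (1−0.5) × 0.75 × 0.85 × 0.15 × (1−0.4) = 0.00860625
sports: 0.7 × (1−0.95) × 0.4 × 0.25 × 0.7 × (1−0.1) = 0.002205
Highest score → finance.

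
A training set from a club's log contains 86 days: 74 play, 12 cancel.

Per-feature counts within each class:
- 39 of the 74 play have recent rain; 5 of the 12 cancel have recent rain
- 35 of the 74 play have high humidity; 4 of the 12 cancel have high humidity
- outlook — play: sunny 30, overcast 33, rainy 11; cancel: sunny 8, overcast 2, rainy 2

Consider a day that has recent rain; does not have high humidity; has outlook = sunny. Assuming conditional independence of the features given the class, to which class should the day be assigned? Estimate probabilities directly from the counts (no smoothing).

play: (74/86) × (39/74) × (39/74) × (30/74) ≈ 0.0968921
cancel: (12/86) × (5/12) × (8/12) × (8/12) ≈ 0.0258398
Highest score → play.

play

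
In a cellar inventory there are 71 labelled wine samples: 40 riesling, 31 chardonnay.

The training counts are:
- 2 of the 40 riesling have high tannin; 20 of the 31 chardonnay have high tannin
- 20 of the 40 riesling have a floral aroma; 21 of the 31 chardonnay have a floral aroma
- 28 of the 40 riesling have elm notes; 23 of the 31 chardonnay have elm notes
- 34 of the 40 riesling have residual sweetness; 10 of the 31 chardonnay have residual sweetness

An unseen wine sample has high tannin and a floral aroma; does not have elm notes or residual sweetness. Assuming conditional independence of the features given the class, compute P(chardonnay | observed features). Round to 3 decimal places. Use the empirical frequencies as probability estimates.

0.981

riesling: (40/71) × (2/40) × (20/40) × (12/40) × (6/40) ≈ 0.000633803
chardonnay: (31/71) × (20/31) × (21/31) × (8/31) × (21/31) ≈ 0.0333592
P(chardonnay | x) = 0.0333592 / 0.033993003 ≈ 0.981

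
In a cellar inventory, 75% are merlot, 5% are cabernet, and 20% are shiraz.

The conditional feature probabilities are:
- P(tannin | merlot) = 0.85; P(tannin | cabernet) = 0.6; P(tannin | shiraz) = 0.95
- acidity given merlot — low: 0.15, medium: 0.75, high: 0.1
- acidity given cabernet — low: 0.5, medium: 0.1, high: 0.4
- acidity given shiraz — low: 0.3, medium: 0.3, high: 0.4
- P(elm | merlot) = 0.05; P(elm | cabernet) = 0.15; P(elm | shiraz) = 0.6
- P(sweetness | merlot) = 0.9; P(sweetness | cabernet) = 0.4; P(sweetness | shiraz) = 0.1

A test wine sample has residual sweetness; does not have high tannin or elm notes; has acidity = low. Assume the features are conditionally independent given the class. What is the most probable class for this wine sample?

merlot

merlot: 0.75 × (1−0.85) × 0.15 × (1−0.05) × 0.9 = 0.014428125
cabernet: 0.05 × (1−0.6) × 0.5 × (1−0.15) × 0.4 = 0.0034
shiraz: 0.2 × (1−0.95) × 0.3 × (1−0.6) × 0.1 = 0.00012
Highest score → merlot.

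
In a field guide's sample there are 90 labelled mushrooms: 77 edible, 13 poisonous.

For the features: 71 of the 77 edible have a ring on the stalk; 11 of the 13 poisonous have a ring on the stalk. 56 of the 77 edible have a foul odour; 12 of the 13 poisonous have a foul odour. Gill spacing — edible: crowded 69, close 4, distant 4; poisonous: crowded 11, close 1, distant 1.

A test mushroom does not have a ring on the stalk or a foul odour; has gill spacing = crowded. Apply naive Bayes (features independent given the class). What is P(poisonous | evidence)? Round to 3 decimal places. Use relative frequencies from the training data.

edible: (77/90) × (6/77) × (21/77) × (69/77) ≈ 0.0162928
poisonous: (13/90) × (2/13) × (1/13) × (11/13) ≈ 0.00144642
P(poisonous | x) = 0.00144642 / 0.01773922 ≈ 0.082

0.082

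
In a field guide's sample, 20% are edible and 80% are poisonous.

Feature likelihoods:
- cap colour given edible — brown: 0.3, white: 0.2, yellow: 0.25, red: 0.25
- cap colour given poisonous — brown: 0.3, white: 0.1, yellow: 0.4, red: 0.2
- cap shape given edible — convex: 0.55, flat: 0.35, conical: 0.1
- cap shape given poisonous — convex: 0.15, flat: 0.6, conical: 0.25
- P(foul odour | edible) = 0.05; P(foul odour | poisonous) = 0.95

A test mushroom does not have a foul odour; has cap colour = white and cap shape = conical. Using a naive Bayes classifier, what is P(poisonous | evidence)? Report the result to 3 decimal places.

edible: 0.2 × 0.2 × 0.1 × (1−0.05) = 0.0038
poisonous: 0.8 × 0.1 × 0.25 × (1−0.95) = 0.001
P(poisonous | x) = 0.001 / 0.0048 ≈ 0.208

0.208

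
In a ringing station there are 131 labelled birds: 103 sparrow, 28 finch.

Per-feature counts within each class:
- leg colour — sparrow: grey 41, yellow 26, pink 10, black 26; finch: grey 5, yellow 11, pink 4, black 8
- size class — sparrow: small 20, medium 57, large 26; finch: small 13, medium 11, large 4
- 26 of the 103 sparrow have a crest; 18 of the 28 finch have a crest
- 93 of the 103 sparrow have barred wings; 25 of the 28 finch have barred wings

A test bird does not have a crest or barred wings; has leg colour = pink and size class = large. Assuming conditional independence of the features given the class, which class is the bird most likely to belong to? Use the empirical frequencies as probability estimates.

sparrow

sparrow: (103/131) × (10/103) × (26/103) × (77/103) × (10/103) ≈ 0.00139856
finch: (28/131) × (4/28) × (4/28) × (10/28) × (3/28) ≈ 0.000166915
Highest score → sparrow.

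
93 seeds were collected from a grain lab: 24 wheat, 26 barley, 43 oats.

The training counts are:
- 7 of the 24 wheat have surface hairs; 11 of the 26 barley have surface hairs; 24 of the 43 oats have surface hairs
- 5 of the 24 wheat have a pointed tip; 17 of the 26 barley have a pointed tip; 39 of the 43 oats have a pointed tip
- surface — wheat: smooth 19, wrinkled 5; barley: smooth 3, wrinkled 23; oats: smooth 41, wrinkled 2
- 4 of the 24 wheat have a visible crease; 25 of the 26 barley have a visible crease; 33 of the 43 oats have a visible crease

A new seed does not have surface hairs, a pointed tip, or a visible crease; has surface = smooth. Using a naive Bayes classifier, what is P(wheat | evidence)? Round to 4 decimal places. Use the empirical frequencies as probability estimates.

wheat: (24/93) × (17/24) × (19/24) × (19/24) × (20/24) ≈ 0.0954706
barley: (26/93) × (15/26) × (9/26) × (3/26) × (1/26) ≈ 0.000247772
oats: (43/93) × (19/43) × (4/43) × (41/43) × (10/43) ≈ 0.00421414
P(wheat | x) = 0.0954706 / 0.099932512 ≈ 0.9554

0.9554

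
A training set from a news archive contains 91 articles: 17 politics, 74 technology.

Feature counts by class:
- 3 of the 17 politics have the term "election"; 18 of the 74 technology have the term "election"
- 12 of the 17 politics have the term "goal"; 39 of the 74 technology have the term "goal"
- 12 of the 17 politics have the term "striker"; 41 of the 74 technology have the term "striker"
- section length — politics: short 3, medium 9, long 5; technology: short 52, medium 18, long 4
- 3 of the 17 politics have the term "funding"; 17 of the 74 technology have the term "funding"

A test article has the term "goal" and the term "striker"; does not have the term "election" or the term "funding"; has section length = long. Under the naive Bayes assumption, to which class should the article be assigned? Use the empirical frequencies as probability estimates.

politics: (17/91) × (14/17) × (12/17) × (12/17) × (5/17) × (14/17) ≈ 0.0185674
technology: (74/91) × (56/74) × (39/74) × (41/74) × (4/74) × (57/74) ≈ 0.00748175
Highest score → politics.

politics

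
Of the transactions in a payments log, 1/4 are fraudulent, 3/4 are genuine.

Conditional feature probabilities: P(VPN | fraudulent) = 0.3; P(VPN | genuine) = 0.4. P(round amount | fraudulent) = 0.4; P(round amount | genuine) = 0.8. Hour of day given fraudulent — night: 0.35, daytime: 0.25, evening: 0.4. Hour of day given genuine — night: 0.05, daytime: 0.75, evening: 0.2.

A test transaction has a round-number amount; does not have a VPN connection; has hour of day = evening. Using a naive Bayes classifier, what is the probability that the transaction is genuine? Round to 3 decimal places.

fraudulent: 0.25 × (1−0.3) × 0.4 × 0.4 = 0.028
genuine: 0.75 × (1−0.4) × 0.8 × 0.2 = 0.072
P(genuine | x) = 0.072 / 0.1 ≈ 0.720

0.720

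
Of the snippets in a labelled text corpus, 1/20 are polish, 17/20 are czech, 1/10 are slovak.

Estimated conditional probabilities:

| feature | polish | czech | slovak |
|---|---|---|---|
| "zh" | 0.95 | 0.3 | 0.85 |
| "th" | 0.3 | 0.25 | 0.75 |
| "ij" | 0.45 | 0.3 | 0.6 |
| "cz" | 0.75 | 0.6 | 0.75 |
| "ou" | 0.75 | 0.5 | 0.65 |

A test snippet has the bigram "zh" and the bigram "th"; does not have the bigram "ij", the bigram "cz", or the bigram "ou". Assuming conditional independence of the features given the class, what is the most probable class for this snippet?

polish: 0.05 × 0.95 × 0.3 × (1−0.45) × (1−0.75) × (1−0.75) = 0.00048984375
czech: 0.85 × 0.3 × 0.25 × (1−0.3) × (1−0.6) × (1−0.5) = 0.008925
slovak: 0.1 × 0.85 × 0.75 × (1−0.6) × (1−0.75) × (1−0.65) = 0.00223125
Highest score → czech.

czech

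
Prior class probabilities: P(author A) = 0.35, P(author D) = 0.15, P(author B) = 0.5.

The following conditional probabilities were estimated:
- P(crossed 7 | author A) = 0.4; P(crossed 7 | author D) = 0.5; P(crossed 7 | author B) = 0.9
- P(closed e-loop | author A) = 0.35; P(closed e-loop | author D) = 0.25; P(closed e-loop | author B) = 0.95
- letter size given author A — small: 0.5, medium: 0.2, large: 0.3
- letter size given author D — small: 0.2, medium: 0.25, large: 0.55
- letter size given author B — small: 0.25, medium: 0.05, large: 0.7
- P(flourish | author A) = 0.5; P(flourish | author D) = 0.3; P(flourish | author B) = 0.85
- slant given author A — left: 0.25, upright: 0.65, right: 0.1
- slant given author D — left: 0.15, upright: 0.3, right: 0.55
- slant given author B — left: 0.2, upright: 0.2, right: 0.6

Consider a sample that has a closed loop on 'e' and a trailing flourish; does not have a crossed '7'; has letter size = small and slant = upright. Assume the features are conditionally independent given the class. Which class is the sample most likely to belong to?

author A: 0.35 × (1−0.4) × 0.35 × 0.5 × 0.5 × 0.65 = 0.01194375
author D: 0.15 × (1−0.5) × 0.25 × 0.2 × 0.3 × 0.3 = 0.0003375
author B: 0.5 × (1−0.9) × 0.95 × 0.25 × 0.85 × 0.2 = 0.00201875
Highest score → author A.

author A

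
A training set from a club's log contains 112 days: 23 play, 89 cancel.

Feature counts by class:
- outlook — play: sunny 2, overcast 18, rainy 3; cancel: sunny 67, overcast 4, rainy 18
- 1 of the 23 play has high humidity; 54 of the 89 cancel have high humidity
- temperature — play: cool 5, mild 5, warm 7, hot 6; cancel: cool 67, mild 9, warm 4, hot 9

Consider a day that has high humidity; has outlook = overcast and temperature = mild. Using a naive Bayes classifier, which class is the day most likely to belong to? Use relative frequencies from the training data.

cancel

play: (23/112) × (18/23) × (1/23) × (5/23) ≈ 0.00151904
cancel: (89/112) × (4/89) × (54/89) × (9/89) ≈ 0.00219128
Highest score → cancel.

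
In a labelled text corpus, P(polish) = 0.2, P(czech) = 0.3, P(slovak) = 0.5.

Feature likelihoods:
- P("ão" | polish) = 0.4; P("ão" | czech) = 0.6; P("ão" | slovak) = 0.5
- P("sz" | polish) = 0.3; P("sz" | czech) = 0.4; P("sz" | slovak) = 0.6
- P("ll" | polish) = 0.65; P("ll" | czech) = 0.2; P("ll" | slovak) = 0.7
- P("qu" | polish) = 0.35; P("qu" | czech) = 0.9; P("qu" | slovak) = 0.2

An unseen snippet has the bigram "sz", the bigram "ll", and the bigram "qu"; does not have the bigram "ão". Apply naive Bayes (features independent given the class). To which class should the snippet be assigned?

polish: 0.2 × (1−0.4) × 0.3 × 0.65 × 0.35 = 0.00819
czech: 0.3 × (1−0.6) × 0.4 × 0.2 × 0.9 = 0.00864
slovak: 0.5 × (1−0.5) × 0.6 × 0.7 × 0.2 = 0.021
Highest score → slovak.

slovak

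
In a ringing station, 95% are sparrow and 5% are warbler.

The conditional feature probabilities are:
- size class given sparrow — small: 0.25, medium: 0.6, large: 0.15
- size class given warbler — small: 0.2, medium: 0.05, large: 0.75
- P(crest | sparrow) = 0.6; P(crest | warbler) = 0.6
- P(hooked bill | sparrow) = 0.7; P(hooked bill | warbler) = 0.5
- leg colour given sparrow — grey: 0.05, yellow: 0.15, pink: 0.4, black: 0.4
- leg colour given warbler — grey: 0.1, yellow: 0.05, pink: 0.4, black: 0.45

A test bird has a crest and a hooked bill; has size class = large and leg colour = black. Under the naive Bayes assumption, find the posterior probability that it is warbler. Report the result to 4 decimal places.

0.1746

sparrow: 0.95 × 0.15 × 0.6 × 0.7 × 0.4 = 0.02394
warbler: 0.05 × 0.75 × 0.6 × 0.5 × 0.45 = 0.0050625
P(warbler | x) = 0.0050625 / 0.0290025 ≈ 0.1746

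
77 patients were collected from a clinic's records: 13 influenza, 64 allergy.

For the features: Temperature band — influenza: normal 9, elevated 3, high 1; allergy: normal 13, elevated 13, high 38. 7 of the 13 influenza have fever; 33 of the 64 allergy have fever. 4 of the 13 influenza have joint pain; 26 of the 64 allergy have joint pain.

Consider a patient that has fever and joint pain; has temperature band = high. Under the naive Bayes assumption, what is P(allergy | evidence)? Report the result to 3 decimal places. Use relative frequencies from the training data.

0.980

influenza: (13/77) × (1/13) × (7/13) × (4/13) ≈ 0.00215169
allergy: (64/77) × (38/64) × (33/64) × (26/64) ≈ 0.103376
P(allergy | x) = 0.103376 / 0.10552769 ≈ 0.980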